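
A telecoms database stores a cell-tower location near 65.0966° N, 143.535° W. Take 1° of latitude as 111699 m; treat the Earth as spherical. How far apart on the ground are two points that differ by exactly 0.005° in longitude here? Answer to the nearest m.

0.005° of longitude at 65.0966° is 0.005 × 111699 × cos 65.0966° ≈ 0.005 × 47035.3 = 235.176 m.

235 m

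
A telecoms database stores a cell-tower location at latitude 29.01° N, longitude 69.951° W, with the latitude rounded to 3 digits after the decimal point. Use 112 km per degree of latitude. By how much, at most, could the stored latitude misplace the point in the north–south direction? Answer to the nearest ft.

184 ft

Rounding to 3 decimal places leaves the latitude within ±0.0005° of the true value.
North–south distance: 0.0005° × 112000 m/° = 56 m.
In feet: 56 m ÷ 0.3048 ≈ 183.73 ft.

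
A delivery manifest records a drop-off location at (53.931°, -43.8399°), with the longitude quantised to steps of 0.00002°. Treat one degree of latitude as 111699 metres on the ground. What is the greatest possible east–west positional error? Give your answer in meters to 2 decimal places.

0.66 meters

With a 0.00002° grid the true value lies within half a step, ±0.00002°/2 = ±1e-05°, of the stored one.
One degree of longitude at 53.931° is 111699 × cos 53.931° ≈ 111699 × 0.5888 = 65763.8 m.
So at most 1e-05° × 65763.8 ≈ 0.657638 m east–west.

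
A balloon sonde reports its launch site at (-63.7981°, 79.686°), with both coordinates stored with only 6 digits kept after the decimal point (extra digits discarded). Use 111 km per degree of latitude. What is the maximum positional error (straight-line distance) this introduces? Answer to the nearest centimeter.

Truncating at 6 decimal places can drop up to a full unit in the last place, so each coordinate may be off by as much as 1e-06°.
Latitude error → 1e-06 × 111000 = 0.111 m along the meridian.
East–west component at 63.7981°: 1e-06° × 111000 × cos 63.7981° ≈ 1e-06 × 49010.5 ≈ 0.0490105 m.
The two errors are perpendicular, so the maximum displacement is √(0.111² + 0.0490105²) ≈ 0.121338 m.
That is 0.121338 m = 12.134 cm.

12 centimeters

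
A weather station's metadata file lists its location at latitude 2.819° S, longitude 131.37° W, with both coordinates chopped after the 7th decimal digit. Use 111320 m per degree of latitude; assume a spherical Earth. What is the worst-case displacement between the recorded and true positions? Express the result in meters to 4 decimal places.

Truncating at 7 decimal places can drop up to a full unit in the last place, so each coordinate may be off by as much as 1e-07°.
Latitude error → 1e-07 × 111320 = 0.011132 m along the meridian.
E–W at 2.819°: 1e-07° × 111320 × cos 2.819° = 1e-07 × 111320 × 0.9988 ≈ 0.0111185 m.
The two errors are perpendicular, so the maximum displacement is √(0.011132² + 0.0111185²) ≈ 0.0157335 m.

0.0157 meters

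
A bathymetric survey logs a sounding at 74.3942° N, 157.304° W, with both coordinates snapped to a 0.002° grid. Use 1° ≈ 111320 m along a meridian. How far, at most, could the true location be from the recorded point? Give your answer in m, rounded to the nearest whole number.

With a 0.002° grid the true value lies within half a step, ±0.002°/2 = ±0.001°, of the stored one.
Latitude error → 0.001 × 111320 = 111.32 m along the meridian.
E–W at 74.3942°: 0.001° × 111320 × cos 74.3942° = 0.001 × 111320 × 0.2690 ≈ 29.947 m.
Worst case both components are at the extreme and orthogonal: √(111.32² + 29.947²) ≈ 115.278 m.

115 m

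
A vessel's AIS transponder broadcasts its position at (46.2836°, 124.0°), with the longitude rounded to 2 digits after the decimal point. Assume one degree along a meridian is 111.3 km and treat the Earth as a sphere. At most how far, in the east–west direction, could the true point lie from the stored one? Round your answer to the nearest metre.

Rounding to 2 decimal places leaves the longitude within ±0.005° of the true value.
One degree of longitude at 46.2836° is 111300 × cos 46.2836° ≈ 111300 × 0.6911 = 76918.2 m.
East–west error: 0.005° × 76918.2 m/° ≈ 384.591 m.

385 metres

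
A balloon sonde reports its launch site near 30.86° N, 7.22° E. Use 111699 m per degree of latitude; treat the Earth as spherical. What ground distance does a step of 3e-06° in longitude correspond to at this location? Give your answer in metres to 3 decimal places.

3e-06° of longitude at 30.86° is 3e-06 × 111699 × cos 30.86° ≈ 3e-06 × 95885 = 0.287655 m.

0.288 metres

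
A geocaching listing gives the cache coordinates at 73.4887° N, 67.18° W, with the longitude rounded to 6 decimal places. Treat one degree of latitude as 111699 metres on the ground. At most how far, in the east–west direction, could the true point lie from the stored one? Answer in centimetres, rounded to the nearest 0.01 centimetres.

Rounding to 6 decimal places leaves the longitude within ±5e-07° of the true value.
One degree of longitude at 73.4887° is 111699 × cos 73.4887° ≈ 111699 × 0.2842 = 31745.4 m.
Maximum E–W displacement: 5e-07 × 31745.4 = 0.0158727 m.
That is 0.0158727 m = 1.5873 cm.

1.59 centimetres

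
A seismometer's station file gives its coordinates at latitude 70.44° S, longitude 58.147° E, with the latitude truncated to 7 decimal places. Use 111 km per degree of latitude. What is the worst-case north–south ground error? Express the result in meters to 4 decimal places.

0.0111 meters

Truncating at 7 decimal places can drop up to a full unit in the last place, so the latitude may be off by as much as 1e-07°.
So the N–S error is at most 1e-07 × 111000 = 0.0111 m.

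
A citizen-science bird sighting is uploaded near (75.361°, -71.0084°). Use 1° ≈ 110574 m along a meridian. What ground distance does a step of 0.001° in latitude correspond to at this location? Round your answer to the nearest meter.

0.001° × 110574 m/° = 110.574 m.

111 meters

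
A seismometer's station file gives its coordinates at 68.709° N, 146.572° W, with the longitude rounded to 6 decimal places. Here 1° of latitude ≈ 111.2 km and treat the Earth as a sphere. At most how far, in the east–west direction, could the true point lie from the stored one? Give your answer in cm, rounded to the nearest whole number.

Rounding to 6 decimal places leaves the longitude within ±5e-07° of the true value.
At latitude 68.709° a degree of longitude spans 111200 m × cos 68.709° = 111200 × 0.3631 ≈ 40377.3 m.
Maximum E–W displacement: 5e-07 × 40377.3 = 0.0201886 m.
That is 0.0201886 m = 2.0189 cm.

2 cm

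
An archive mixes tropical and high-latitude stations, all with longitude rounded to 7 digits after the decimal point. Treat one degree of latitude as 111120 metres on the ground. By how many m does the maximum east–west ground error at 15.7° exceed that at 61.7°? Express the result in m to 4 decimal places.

Rounding to 7 decimal places leaves the longitude within ±5e-08° of the true value.
At 15.7°: 5e-08° × 111120 × cos 15.7° = 5e-08 × 111120 × 0.9627 ≈ 0.0053487 m.
At 61.7°: 5e-08° × 111120 × cos 61.7° = 5e-08 × 111120 × 0.4741 ≈ 0.002634 m.
Difference: 0.0053487 − 0.002634 = 0.0027147 m.

0.0027 m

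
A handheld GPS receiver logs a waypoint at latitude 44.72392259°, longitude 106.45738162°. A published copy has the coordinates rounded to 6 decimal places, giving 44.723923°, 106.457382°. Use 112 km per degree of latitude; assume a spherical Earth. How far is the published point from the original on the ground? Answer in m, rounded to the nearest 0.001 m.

0.055 m

The latitude changed by -0.00000041° and the longitude by -0.00000038°.
N–S: -0.00000041° × 112000 m/° = -0.04592 m.
E–W at 44.7239°: -0.00000038° × 112000 × cos 44.7239° = -0.00000038 × 112000 × 0.7105 ≈ -0.0302391 m.
Distance: √(0.04592² + 0.0302391²) ≈ 0.0549823 m.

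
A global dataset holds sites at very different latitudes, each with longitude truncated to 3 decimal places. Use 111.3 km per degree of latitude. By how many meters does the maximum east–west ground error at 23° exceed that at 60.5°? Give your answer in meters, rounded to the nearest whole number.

Truncating at 3 decimal places can drop up to a full unit in the last place, so the longitude may be off by as much as 0.001°.
Error at 23° = 0.001° × 111300 × cos 23° ≈ 111.3 × 0.9205 = 102.45 m.
Error at 60.5° = 0.001° × 111300 × cos 60.5° ≈ 111.3 × 0.4924 = 54.807 m.
So the lower-latitude error exceeds the higher by 102.45 − 54.807 = 47.645 m.

48 meters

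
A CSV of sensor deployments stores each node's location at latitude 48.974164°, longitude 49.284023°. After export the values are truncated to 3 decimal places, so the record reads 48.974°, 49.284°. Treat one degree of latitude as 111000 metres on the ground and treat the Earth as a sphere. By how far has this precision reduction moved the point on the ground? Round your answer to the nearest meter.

The latitude changed by +0.000164° and the longitude by +0.000023°.
North–south shift: 0.000164 × 111000 = 18.204 m.
East–west at this latitude: 0.000023° × 111000 × cos 48.974° ≈ 0.000023 × 72860.6 = 1.67579 m.
Hypotenuse of the two orthogonal shifts: √(18.204² + 1.67579²) = 18.281 m.

18 meters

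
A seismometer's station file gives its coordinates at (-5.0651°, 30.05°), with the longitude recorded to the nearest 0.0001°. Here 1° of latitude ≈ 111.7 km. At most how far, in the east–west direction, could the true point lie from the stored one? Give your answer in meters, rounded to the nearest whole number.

Rounding to 4 decimal places leaves the longitude within ±5e-05° of the true value.
One degree of longitude at 5.0651° is 111700 × cos 5.0651° ≈ 111700 × 0.9961 = 111264 m.
Maximum E–W displacement: 5e-05 × 111264 = 5.56319 m.

6 meters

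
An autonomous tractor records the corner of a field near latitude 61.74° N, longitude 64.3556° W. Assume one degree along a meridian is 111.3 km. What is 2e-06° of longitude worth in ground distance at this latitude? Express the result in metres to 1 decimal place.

0.1 metres

One degree of longitude here spans 111300 × cos 61.74° = 111300 × 0.4735 ≈ 52697.6 m; 2e-06° of that is 0.105395 m.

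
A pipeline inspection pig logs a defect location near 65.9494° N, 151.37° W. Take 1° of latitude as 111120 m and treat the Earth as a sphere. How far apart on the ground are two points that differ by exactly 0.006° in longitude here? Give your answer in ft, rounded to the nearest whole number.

One degree of longitude here spans 111120 × cos 65.9494° = 111120 × 0.4075 ≈ 45286.2 m; 0.006° of that is 271.717 m.
Converting: 271.717 m × 3.2808 ft/m ≈ 891.46 ft.

891 ft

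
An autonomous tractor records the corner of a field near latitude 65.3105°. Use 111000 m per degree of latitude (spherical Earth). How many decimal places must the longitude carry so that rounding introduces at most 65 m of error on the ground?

At 65.3105° one degree of longitude covers 111000 × cos 65.3105° ≈ 111000 × 0.4177 ≈ 46364.8 m.
With N decimal places the half-ulp bound is 0.5·10⁻ᴺ°, or 0.5·10⁻ᴺ × 46364.8 m on the ground.
Setting 23182.4 × 10⁻ᴺ ≤ 65 gives 10ᴺ ≥ 356.7, i.e. N ≥ 2.55.
At 2 places the error can reach 232 m, but 3 places keeps it to 23.2 m.

3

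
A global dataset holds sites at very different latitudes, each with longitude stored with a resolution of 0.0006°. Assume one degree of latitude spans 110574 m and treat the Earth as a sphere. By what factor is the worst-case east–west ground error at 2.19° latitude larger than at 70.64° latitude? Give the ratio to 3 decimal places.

3.014

With a 0.0006° grid the true value lies within half a step, ±0.0006°/2 = ±0.0003°, of the stored one.
At 2.19°: 0.0003° × 110574 × cos 2.19° = 0.0003 × 110574 × 0.9993 ≈ 33.148 m.
At 70.64°: 0.0003° × 110574 × cos 70.64° = 0.0003 × 110574 × 0.3315 ≈ 10.997 m.
Ratio: 33.148 / 10.997 = cos 2.19° / cos 70.64° ≈ 3.0144.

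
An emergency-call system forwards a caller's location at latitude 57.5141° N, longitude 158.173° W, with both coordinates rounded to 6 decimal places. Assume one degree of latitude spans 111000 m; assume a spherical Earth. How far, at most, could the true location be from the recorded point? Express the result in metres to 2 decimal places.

Rounding to 6 decimal places leaves each coordinate within ±5e-07° of the true value.
N–S: 5e-07° × 111000 m/° = 0.0555 m.
E–W at 57.5141°: 5e-07° × 111000 × cos 57.5141° = 5e-07 × 111000 × 0.5371 ≈ 0.0298086 m.
The two errors are perpendicular, so the maximum displacement is √(0.0555² + 0.0298086²) ≈ 0.0629984 m.

0.06 metres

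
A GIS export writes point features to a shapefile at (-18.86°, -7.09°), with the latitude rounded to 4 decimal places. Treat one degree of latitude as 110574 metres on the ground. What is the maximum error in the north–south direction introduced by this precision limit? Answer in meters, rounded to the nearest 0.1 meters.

Rounding to 4 decimal places leaves the latitude within ±5e-05° of the true value.
So the N–S error is at most 5e-05 × 110574 = 5.5287 m.

5.5 meters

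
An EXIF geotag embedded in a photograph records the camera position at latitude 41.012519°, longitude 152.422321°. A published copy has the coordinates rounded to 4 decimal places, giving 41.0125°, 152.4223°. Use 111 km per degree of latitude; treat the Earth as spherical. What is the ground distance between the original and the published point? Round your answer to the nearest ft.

9 ft

The latitude changed by +0.000019° and the longitude by +0.000021°.
N–S: 0.000019° × 111000 m/° = 2.109 m.
E–W at 41.0125°: 0.000021° × 111000 × cos 41.0125° = 0.000021 × 111000 × 0.7546 ≈ 1.75889 m.
Hypotenuse of the two orthogonal shifts: √(2.109² + 1.75889²) = 2.7462 m.
Converting: 2.7462 m × 3.2808 ft/m ≈ 9.0098 ft.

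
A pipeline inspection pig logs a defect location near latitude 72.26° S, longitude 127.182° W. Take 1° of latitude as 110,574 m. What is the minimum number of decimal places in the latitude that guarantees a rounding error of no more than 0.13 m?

6

One degree of latitude covers 110574 m.
Rounding to N decimal places gives at most 0.5 × 10⁻ᴺ degrees of error, i.e. 0.5 × 10⁻ᴺ × 110574 m.
Need 0.5 × 110574 × 10⁻ᴺ ≤ 0.13 → 10⁻ᴺ ≤ 2.351e-06, so N ≥ 5.63.
N = 5 would give 0.553 m (too coarse); N = 6 gives 0.0553 m ≤ 0.13 m.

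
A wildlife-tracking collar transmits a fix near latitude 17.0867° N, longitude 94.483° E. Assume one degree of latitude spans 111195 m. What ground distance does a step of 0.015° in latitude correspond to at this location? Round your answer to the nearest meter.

1668 meters

Along a meridian 0.015° is 0.015 × 111195 = 1667.92 m.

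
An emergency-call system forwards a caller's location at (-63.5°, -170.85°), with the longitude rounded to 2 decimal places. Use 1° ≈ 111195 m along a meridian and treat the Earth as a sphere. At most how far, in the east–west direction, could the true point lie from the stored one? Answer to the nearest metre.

248 metres

Rounding to 2 decimal places leaves the longitude within ±0.005° of the true value.
Parallels shrink by cos φ, so at 63.5° a degree of longitude is 111195 × 0.4462 ≈ 49615 m.
Maximum E–W displacement: 0.005 × 49615 = 248.075 m.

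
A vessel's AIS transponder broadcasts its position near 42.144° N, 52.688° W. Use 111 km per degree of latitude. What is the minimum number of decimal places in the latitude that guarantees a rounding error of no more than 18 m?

One degree of latitude covers 111000 m.
N decimal places → at most half a unit in the last place, 0.5 × 10⁻ᴺ° = 111000/2 × 10⁻ᴺ m.
Need 0.5 × 111000 × 10⁻ᴺ ≤ 18 → 10⁻ᴺ ≤ 3.243e-04, so N ≥ 3.49.
At 3 places the error can reach 55.5 m, but 4 places keeps it to 5.55 m.

4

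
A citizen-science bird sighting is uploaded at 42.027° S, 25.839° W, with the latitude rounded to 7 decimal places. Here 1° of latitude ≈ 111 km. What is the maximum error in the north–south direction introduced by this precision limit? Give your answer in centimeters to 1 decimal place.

0.6 centimeters

Rounding to 7 decimal places leaves the latitude within ±5e-08° of the true value.
Along the meridian that is 5e-08° × 111000 m/° = 0.00555 m.
That is 0.00555 m = 0.555 cm.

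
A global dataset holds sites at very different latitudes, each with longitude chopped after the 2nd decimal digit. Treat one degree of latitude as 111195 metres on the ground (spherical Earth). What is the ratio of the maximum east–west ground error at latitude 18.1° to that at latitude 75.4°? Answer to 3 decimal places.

3.771

Truncating at 2 decimal places can drop up to a full unit in the last place, so the longitude may be off by as much as 0.01°.
At 18.1°: 0.01° × 111195 × cos 18.1° = 0.01 × 111195 × 0.9505 ≈ 1056.9 m.
At 75.4°: 0.01° × 111195 × cos 75.4° = 0.01 × 111195 × 0.2521 ≈ 280.29 m.
Ratio: 1056.9 / 280.29 = cos 18.1° / cos 75.4° ≈ 3.7708.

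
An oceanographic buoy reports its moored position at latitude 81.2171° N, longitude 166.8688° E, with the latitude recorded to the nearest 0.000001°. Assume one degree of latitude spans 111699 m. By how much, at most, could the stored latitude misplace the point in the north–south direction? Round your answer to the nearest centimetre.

6 centimetres

Rounding to 6 decimal places leaves the latitude within ±5e-07° of the true value.
North–south distance: 5e-07° × 111699 m/° = 0.0558495 m.
That is 0.0558495 m = 5.5849 cm.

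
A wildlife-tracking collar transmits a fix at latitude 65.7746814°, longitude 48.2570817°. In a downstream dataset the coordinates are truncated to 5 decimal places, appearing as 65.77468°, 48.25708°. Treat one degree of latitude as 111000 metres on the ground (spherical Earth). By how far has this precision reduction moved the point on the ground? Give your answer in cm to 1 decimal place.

17.4 cm

Δlat = 65.7746814 − 65.77468 = +0.0000014°; Δlon = 48.2570817 − 48.25708 = +0.0000017°.
N–S: 0.0000014° × 111000 m/° = 0.1554 m.
East–west at this latitude: 0.0000017° × 111000 × cos 65.7747° ≈ 0.0000017 × 45546.2 = 0.0774285 m.
Distance: √(0.1554² + 0.0774285²) ≈ 0.173621 m.
That is 0.173621 m = 17.362 cm.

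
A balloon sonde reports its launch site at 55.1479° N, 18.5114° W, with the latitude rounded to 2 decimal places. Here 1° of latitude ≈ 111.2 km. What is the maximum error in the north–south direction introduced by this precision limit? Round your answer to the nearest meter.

Rounding to 2 decimal places leaves the latitude within ±0.005° of the true value.
Along the meridian that is 0.005° × 111200 m/° = 556 m.

556 meters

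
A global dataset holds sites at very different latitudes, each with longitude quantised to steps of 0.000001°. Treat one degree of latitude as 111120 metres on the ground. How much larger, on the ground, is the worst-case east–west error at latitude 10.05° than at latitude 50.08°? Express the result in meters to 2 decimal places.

0.02 meters

With a 0.000001° grid the true value lies within half a step, ±0.000001°/2 = ±5e-07°, of the stored one.
Error at 10.05° = 5e-07° × 111120 × cos 10.05° ≈ 0.05556 × 0.9847 = 0.054707 m.
At 50.08°: 5e-07° × 111120 × cos 50.08° = 5e-07 × 111120 × 0.6417 ≈ 0.035654 m.
So the lower-latitude error exceeds the higher by 0.054707 − 0.035654 = 0.019054 m.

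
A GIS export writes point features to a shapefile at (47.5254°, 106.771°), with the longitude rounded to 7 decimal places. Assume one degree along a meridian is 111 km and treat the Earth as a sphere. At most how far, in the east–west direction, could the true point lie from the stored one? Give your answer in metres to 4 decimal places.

0.0037 metres

Rounding to 7 decimal places leaves the longitude within ±5e-08° of the true value.
At latitude 47.5254° a degree of longitude spans 111000 m × cos 47.5254° = 111000 × 0.6753 ≈ 74954.2 m.
So at most 5e-08° × 74954.2 ≈ 0.00374771 m east–west.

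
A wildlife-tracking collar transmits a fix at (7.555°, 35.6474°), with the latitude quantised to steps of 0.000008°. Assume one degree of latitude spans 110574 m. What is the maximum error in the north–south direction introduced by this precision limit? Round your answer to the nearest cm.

44 cm

With a 0.000008° grid the true value lies within half a step, ±0.000008°/2 = ±4e-06°, of the stored one.
Along the meridian that is 4e-06° × 110574 m/° = 0.442296 m.
That is 0.442296 m = 44.23 cm.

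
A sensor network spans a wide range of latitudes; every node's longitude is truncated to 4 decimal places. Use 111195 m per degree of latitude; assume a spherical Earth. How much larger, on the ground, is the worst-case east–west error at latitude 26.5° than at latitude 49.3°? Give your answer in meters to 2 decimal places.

Truncating at 4 decimal places can drop up to a full unit in the last place, so the longitude may be off by as much as 0.0001°.
Error at 26.5° = 0.0001° × 111195 × cos 26.5° ≈ 11.12 × 0.8949 = 9.9512 m.
Error at 49.3° = 0.0001° × 111195 × cos 49.3° ≈ 11.12 × 0.6521 = 7.251 m.
So the lower-latitude error exceeds the higher by 9.9512 − 7.251 = 2.7002 m.

2.70 meters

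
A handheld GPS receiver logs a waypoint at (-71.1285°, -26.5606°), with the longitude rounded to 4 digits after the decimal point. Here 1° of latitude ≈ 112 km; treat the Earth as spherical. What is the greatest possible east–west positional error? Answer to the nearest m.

Rounding to 4 decimal places leaves the longitude within ±5e-05° of the true value.
At latitude 71.1285° a degree of longitude spans 112000 m × cos 71.1285° = 112000 × 0.3234 ≈ 36226 m.
Maximum E–W displacement: 5e-05 × 36226 = 1.8113 m.

2 m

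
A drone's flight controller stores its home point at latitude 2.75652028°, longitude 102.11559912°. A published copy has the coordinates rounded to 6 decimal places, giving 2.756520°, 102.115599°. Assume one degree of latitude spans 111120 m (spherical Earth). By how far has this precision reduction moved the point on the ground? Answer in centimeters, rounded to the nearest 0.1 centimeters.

The latitude changed by +0.00000028° and the longitude by +0.00000012°.
N–S: 0.00000028° × 111120 m/° = 0.0311136 m.
E–W at 2.75652°: 0.00000012° × 111120 × cos 2.75652° = 0.00000012 × 111120 × 0.9988 ≈ 0.013319 m.
Distance: √(0.0311136² + 0.013319²) ≈ 0.0338445 m.
That is 0.0338445 m = 3.3845 cm.

3.4 centimeters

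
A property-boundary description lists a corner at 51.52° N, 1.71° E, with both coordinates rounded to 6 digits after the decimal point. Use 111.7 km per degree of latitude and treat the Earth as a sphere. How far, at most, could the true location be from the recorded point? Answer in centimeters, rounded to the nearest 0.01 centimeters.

Rounding to 6 decimal places leaves each coordinate within ±5e-07° of the true value.
N–S: 5e-07° × 111700 m/° = 0.05585 m.
East–west component at 51.52°: 5e-07° × 111700 × cos 51.52° ≈ 5e-07 × 69504.4 ≈ 0.0347522 m.
The two errors are perpendicular, so the maximum displacement is √(0.05585² + 0.0347522²) ≈ 0.0657795 m.
That is 0.0657795 m = 6.5779 cm.

6.58 centimeters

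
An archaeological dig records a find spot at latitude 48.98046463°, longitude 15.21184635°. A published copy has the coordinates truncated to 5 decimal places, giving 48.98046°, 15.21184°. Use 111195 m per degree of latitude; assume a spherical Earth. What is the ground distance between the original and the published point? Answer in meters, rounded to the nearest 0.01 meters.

The latitude changed by +0.00000463° and the longitude by +0.00000635°.
N–S: 0.00000463° × 111195 m/° = 0.514833 m.
E–W at 48.9805°: 0.00000635° × 111195 × cos 48.9805° = 0.00000635 × 111195 × 0.6563 ≈ 0.463417 m.
Combined displacement = (0.514833² + 0.463417²)^½ ≈ 0.692682 m.

0.69 meters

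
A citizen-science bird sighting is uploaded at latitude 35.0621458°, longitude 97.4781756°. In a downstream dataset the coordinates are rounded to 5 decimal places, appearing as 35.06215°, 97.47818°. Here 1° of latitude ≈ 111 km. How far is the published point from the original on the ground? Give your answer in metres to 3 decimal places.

Δlat = 35.0621458 − 35.06215 = -0.0000042°; Δlon = 97.4781756 − 97.47818 = -0.0000044°.
N–S: -0.0000042° × 111000 m/° = -0.4662 m.
E–W at 35.0622°: -0.0000044° × 111000 × cos 35.0622° = -0.0000044 × 111000 × 0.8185 ≈ -0.39977 m.
Hypotenuse of the two orthogonal shifts: √(0.4662² + 0.39977²) = 0.614132 m.

0.614 metres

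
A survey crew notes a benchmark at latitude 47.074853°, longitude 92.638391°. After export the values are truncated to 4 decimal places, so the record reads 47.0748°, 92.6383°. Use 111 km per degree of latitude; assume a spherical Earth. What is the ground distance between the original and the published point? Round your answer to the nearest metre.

Δlat = 47.074853 − 47.0748 = +0.000053°; Δlon = 92.638391 − 92.6383 = +0.000091°.
North–south shift: 0.000053 × 111000 = 5.883 m.
East–west at this latitude: 0.000091° × 111000 × cos 47.0748° ≈ 0.000091 × 75595.8 = 6.87922 m.
Combined displacement = (5.883² + 6.87922²)^½ ≈ 9.0517 m.

9 metres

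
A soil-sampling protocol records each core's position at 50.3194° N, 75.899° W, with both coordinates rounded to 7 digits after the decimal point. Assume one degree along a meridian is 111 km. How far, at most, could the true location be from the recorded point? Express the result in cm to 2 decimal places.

0.66 cm

Rounding to 7 decimal places leaves each coordinate within ±5e-08° of the true value.
N–S: 5e-08° × 111000 m/° = 0.00555 m.
E–W at 50.3194°: 5e-08° × 111000 × cos 50.3194° = 5e-08 × 111000 × 0.6385 ≈ 0.00354372 m.
The two errors are perpendicular, so the maximum displacement is √(0.00555² + 0.00354372²) ≈ 0.00658486 m.
That is 0.00658486 m = 0.65849 cm.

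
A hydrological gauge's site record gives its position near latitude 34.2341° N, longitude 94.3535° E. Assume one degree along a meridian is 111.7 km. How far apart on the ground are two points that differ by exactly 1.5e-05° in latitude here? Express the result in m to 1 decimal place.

Along a meridian 1.5e-05° is 1.5e-05 × 111700 = 1.6755 m.

1.7 m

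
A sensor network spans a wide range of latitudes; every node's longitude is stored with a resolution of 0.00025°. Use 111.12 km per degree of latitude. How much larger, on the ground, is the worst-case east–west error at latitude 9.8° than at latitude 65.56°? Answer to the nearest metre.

8 metres

With a 0.00025° grid the true value lies within half a step, ±0.00025°/2 = ±0.000125°, of the stored one.
Error at 9.8° = 0.000125° × 111120 × cos 9.8° ≈ 13.89 × 0.9854 = 13.687 m.
Error at 65.56° = 0.000125° × 111120 × cos 65.56° ≈ 13.89 × 0.4137 = 5.7469 m.
So the lower-latitude error exceeds the higher by 13.687 − 5.7469 = 7.9405 m.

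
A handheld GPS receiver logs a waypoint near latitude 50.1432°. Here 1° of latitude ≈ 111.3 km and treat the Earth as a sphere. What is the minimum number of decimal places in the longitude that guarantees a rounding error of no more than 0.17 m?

At 50.1432° one degree of longitude covers 111300 × cos 50.1432° ≈ 111300 × 0.6409 ≈ 71328.9 m.
Rounding to N decimal places gives at most 0.5 × 10⁻ᴺ degrees of error, i.e. 0.5 × 10⁻ᴺ × 71328.9 m.
Setting 35664.5 × 10⁻ᴺ ≤ 0.17 gives 10ᴺ ≥ 2.098e+05, i.e. N ≥ 5.32.
So 6 decimal places suffice (0.0357 m); 5 would allow up to 0.357 m.

6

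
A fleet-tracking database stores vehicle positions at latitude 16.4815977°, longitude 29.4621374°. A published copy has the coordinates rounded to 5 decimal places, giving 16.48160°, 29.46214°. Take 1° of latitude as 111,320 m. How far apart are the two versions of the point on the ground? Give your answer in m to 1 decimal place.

0.4 m

Δlat = 16.4815977 − 16.48160 = -0.0000023°; Δlon = 29.4621374 − 29.46214 = -0.0000026°.
North–south shift: -0.0000023 × 111320 = -0.256036 m.
E–W at 16.4816°: -0.0000026° × 111320 × cos 16.4816° = -0.0000026 × 111320 × 0.9589 ≈ -0.277539 m.
Hypotenuse of the two orthogonal shifts: √(0.256036² + 0.277539²) = 0.377601 m.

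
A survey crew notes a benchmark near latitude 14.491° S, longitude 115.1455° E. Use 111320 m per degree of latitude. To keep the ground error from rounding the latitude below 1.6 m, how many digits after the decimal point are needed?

One degree of latitude covers 111320 m.
With N decimal places the half-ulp bound is 0.5·10⁻ᴺ°, or 0.5·10⁻ᴺ × 111320 m on the ground.
Need 0.5 × 111320 × 10⁻ᴺ ≤ 1.6 → 10⁻ᴺ ≤ 2.875e-05, so N ≥ 4.54.
N = 4 would give 5.57 m (too coarse); N = 5 gives 0.557 m ≤ 1.6 m.

5 decimal places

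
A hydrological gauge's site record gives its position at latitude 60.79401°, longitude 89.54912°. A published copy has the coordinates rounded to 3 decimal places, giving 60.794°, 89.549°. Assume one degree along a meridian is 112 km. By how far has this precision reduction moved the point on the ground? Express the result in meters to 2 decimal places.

6.65 meters

The latitude changed by +0.00001° and the longitude by +0.00012°.
N–S: 0.00001° × 112000 m/° = 1.12 m.
E–W at 60.794°: 0.00012° × 112000 × cos 60.794° = 0.00012 × 112000 × 0.4880 ≈ 6.55806 m.
Combined displacement = (1.12² + 6.55806²)^½ ≈ 6.65301 m.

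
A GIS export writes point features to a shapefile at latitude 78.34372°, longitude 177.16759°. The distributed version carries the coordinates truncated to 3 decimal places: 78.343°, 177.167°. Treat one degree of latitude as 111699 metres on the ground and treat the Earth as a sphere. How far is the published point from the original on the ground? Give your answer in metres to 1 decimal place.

81.5 metres

Δlat = 78.34372 − 78.343 = +0.00072°; Δlon = 177.16759 − 177.167 = +0.00059°.
North–south shift: 0.00072 × 111699 = 80.4233 m.
East–west at this latitude: 0.00059° × 111699 × cos 78.343° ≈ 0.00059 × 22569 = 13.3157 m.
Hypotenuse of the two orthogonal shifts: √(80.4233² + 13.3157²) = 81.5182 m.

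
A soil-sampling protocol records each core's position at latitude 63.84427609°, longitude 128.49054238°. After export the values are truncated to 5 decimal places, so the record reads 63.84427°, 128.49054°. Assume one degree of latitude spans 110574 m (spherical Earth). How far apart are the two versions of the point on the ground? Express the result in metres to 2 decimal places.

0.68 metres

The latitude changed by +0.00000609° and the longitude by +0.00000238°.
North–south shift: 0.00000609 × 110574 = 0.673396 m.
East–west at this latitude: 0.00000238° × 110574 × cos 63.8443° ≈ 0.00000238 × 48742.4 = 0.116007 m.
Combined displacement = (0.673396² + 0.116007²)^½ ≈ 0.683315 m.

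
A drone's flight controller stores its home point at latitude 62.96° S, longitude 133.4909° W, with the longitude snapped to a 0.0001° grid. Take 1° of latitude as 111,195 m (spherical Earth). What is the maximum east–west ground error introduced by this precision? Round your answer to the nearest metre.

With a 0.0001° grid the true value lies within half a step, ±0.0001°/2 = ±5e-05°, of the stored one.
Parallels shrink by cos φ, so at 62.96° a degree of longitude is 111195 × 0.4546 ≈ 50550.6 m.
Maximum E–W displacement: 5e-05 × 50550.6 = 2.52753 m.

3 metres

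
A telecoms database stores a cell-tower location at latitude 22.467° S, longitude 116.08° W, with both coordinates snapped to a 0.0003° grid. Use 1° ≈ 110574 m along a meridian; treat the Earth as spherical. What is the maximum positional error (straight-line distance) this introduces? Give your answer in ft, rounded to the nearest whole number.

74 ft

With a 0.0003° grid the true value lies within half a step, ±0.0003°/2 = ±0.00015°, of the stored one.
North–south component: 0.00015° × 110574 = 16.5861 m.
E–W at 22.467°: 0.00015° × 110574 × cos 22.467° = 0.00015 × 110574 × 0.9241 ≈ 15.3272 m.
Worst case both components are at the extreme and orthogonal: √(16.5861² + 15.3272²) ≈ 22.5837 m.
In feet: 22.5837 m ÷ 0.3048 ≈ 74.093 ft.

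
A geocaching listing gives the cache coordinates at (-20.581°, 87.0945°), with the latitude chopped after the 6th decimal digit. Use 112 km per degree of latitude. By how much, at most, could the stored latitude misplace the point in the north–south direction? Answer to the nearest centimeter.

Truncating at 6 decimal places can drop up to a full unit in the last place, so the latitude may be off by as much as 1e-06°.
North–south distance: 1e-06° × 112000 m/° = 0.112 m.
That is 0.112 m = 11.2 cm.

11 centimeters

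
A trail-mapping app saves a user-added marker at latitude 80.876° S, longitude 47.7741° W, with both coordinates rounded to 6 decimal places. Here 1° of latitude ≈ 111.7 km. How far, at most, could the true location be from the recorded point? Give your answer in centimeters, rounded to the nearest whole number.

Rounding to 6 decimal places leaves each coordinate within ±5e-07° of the true value.
N–S: 5e-07° × 111700 m/° = 0.05585 m.
Longitude error → 5e-07 × 111700 × cos 80.876° = 5e-07 × 111700 × 0.1586 ≈ 0.00885623 m.
The two errors are perpendicular, so the maximum displacement is √(0.05585² + 0.00885623²) ≈ 0.0565478 m.
That is 0.0565478 m = 5.6548 cm.

6 centimeters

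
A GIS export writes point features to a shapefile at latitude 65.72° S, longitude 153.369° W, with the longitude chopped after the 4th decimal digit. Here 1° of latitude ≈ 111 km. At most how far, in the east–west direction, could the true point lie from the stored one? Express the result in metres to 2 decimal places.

4.56 metres

Truncating at 4 decimal places can drop up to a full unit in the last place, so the longitude may be off by as much as 0.0001°.
Parallels shrink by cos φ, so at 65.72° a degree of longitude is 111000 × 0.4112 ≈ 45642.8 m.
So at most 0.0001° × 45642.8 ≈ 4.56428 m east–west.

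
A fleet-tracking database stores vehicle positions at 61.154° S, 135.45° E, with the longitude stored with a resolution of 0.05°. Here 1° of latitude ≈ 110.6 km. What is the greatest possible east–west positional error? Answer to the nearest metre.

1334 metres

With a 0.05° grid the true value lies within half a step, ±0.05°/2 = ±0.025°, of the stored one.
One degree of longitude at 61.154° is 110600 × cos 61.154° ≈ 110600 × 0.4825 = 53359.8 m.
So at most 0.025° × 53359.8 ≈ 1333.99 m east–west.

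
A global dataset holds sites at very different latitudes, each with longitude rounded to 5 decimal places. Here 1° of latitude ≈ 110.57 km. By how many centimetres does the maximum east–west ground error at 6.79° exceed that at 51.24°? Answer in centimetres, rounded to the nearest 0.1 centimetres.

20.3 centimetres

Rounding to 5 decimal places leaves the longitude within ±5e-06° of the true value.
At 6.79°: 5e-06° × 110570 × cos 6.79° = 5e-06 × 110570 × 0.9930 ≈ 0.54897 m.
Error at 51.24° = 5e-06° × 110570 × cos 51.24° ≈ 0.55285 × 0.6261 = 0.34612 m.
So the lower-latitude error exceeds the higher by 0.54897 − 0.34612 = 0.20286 m.
That is 0.202855 m = 20.286 cm.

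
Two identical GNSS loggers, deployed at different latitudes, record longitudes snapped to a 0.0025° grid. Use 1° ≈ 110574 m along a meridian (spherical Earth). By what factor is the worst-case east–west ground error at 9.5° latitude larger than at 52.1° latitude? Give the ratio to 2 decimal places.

With a 0.0025° grid the true value lies within half a step, ±0.0025°/2 = ±0.00125°, of the stored one.
At 9.5°: 0.00125° × 110574 × cos 9.5° = 0.00125 × 110574 × 0.9863 ≈ 136.32 m.
At 52.1°: 0.00125° × 110574 × cos 52.1° = 0.00125 × 110574 × 0.6143 ≈ 84.905 m.
Ratio: 136.32 / 84.905 = cos 9.5° / cos 52.1° ≈ 1.6056.

1.61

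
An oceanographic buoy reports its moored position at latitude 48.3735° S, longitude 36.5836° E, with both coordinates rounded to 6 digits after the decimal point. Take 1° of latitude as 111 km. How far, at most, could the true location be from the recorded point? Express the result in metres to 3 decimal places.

Rounding to 6 decimal places leaves each coordinate within ±5e-07° of the true value.
Latitude error → 5e-07 × 111000 = 0.0555 m along the meridian.
E–W at 48.3735°: 5e-07° × 111000 × cos 48.3735° = 5e-07 × 111000 × 0.6643 ≈ 0.0368671 m.
Combining orthogonally: (0.0555² + 0.0368671²)^½ ≈ 0.0666291 m.

0.067 metres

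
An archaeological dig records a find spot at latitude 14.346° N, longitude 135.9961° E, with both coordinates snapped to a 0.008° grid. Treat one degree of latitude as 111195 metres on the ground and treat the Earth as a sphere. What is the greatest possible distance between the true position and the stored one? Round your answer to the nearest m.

With a 0.008° grid the true value lies within half a step, ±0.008°/2 = ±0.004°, of the stored one.
Latitude error → 0.004 × 111195 = 444.78 m along the meridian.
E–W at 14.346°: 0.004° × 111195 × cos 14.346° = 0.004 × 111195 × 0.9688 ≈ 430.91 m.
Combining orthogonally: (444.78² + 430.91²)^½ ≈ 619.284 m.

619 m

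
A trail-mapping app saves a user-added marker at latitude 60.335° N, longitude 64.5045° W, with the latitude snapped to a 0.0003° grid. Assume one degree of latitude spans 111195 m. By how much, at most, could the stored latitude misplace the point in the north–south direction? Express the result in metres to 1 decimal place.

16.7 metres

With a 0.0003° grid the true value lies within half a step, ±0.0003°/2 = ±0.00015°, of the stored one.
Along the meridian that is 0.00015° × 111195 m/° = 16.6793 m.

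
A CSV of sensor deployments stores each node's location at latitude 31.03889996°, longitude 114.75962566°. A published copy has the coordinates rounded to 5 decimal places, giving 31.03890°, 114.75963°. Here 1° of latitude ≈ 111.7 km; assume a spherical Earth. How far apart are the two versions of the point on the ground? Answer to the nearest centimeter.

42 centimeters

Δlat = 31.03889996 − 31.03890 = -0.00000004°; Δlon = 114.75962566 − 114.75963 = -0.00000434°.
North–south shift: -0.00000004 × 111700 = -0.004468 m.
East–west at this latitude: -0.00000434° × 111700 × cos 31.0389° ≈ -0.00000434 × 95706.5 = -0.415366 m.
Distance: √(0.004468² + 0.415366²) ≈ 0.41539 m.
That is 0.41539 m = 41.539 cm.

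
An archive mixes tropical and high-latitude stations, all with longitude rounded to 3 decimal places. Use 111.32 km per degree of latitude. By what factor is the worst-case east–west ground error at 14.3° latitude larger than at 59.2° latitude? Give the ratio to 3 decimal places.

1.892

Rounding to 3 decimal places leaves the longitude within ±0.0005° of the true value.
Error at 14.3° = 0.0005° × 111320 × cos 14.3° ≈ 55.66 × 0.9690 = 53.935 m.
At 59.2°: 0.0005° × 111320 × cos 59.2° = 0.0005 × 111320 × 0.5120 ≈ 28.5 m.
Ratio: 53.935 / 28.5 = cos 14.3° / cos 59.2° ≈ 1.8925.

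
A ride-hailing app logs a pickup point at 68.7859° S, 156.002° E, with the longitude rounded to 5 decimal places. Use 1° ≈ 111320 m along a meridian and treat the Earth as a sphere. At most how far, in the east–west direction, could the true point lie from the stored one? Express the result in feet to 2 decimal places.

0.66 feet

Rounding to 5 decimal places leaves the longitude within ±5e-06° of the true value.
One degree of longitude at 68.7859° is 111320 × cos 68.7859° ≈ 111320 × 0.3619 = 40281.6 m.
Maximum E–W displacement: 5e-06 × 40281.6 = 0.201408 m.
In feet: 0.201408 m ÷ 0.3048 ≈ 0.66079 ft.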